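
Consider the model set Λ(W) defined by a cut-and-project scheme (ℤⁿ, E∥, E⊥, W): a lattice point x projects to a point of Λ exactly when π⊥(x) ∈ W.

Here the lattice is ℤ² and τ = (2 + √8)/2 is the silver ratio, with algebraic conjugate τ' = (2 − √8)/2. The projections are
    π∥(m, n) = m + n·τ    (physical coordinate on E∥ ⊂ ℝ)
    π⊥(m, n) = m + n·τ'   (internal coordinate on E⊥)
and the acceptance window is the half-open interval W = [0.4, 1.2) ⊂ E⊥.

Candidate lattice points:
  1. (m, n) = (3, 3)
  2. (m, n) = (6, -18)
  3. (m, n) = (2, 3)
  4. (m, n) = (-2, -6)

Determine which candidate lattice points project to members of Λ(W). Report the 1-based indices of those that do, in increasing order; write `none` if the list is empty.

τ' = (2−√8)/2 ≈ -0.414214.
candidate 1: (m,n)=(3,3) → π∥ = 3+3·τ ≈ 10.242641, π⊥ = 3+3·τ' ≈ 1.757359 ∉ [0.4, 1.2) ⇒ out
candidate 2: (m,n)=(6,-18) → π∥ = 6-18·τ ≈ -37.455844, π⊥ = 6-18·τ' ≈ 13.455844 ∉ [0.4, 1.2) ⇒ out
candidate 3: (m,n)=(2,3) → π∥ = 2+3·τ ≈ 9.242641, π⊥ = 2+3·τ' ≈ 0.757359 ∈ [0.4, 1.2) ⇒ IN Λ
candidate 4: (m,n)=(-2,-6) → π∥ = -2-6·τ ≈ -16.485281, π⊥ = -2-6·τ' ≈ 0.485281 ∈ [0.4, 1.2) ⇒ IN Λ

3, 4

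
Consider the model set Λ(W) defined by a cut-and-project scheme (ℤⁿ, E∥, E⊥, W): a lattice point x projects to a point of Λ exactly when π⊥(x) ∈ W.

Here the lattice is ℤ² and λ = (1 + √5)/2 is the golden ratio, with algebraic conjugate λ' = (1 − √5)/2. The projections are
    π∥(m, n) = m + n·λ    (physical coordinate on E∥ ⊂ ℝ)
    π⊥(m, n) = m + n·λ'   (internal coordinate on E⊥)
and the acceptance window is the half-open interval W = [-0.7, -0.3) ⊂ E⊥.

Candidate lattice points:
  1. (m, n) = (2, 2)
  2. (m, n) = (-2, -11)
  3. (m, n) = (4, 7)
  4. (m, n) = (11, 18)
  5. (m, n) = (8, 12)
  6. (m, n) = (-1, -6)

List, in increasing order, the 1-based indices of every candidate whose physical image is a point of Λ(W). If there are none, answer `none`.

3

Numerically λ ≈ 1.618034 and λ' = −1/λ ≈ -0.618034.
candidate 1: (m,n)=(2,2) → π∥ = 2+2·λ ≈ 5.236068, π⊥ = 2+2·λ' ≈ 0.763932 ∉ [-0.7, -0.3) ⇒ out
candidate 2: (m,n)=(-2,-11) → π∥ = -2-11·λ ≈ -19.798374, π⊥ = -2-11·λ' ≈ 4.798374 ∉ [-0.7, -0.3) ⇒ out
candidate 3: (m,n)=(4,7) → π∥ = 4+7·λ ≈ 15.326238, π⊥ = 4+7·λ' ≈ -0.326238 ∈ [-0.7, -0.3) ⇒ IN Λ
candidate 4: (m,n)=(11,18) → π∥ = 11+18·λ ≈ 40.124612, π⊥ = 11+18·λ' ≈ -0.124612 ∉ [-0.7, -0.3) ⇒ out
candidate 5: (m,n)=(8,12) → π∥ = 8+12·λ ≈ 27.416408, π⊥ = 8+12·λ' ≈ 0.583592 ∉ [-0.7, -0.3) ⇒ out
candidate 6: (m,n)=(-1,-6) → π∥ = -1-6·λ ≈ -10.708204, π⊥ = -1-6·λ' ≈ 2.708204 ∉ [-0.7, -0.3) ⇒ out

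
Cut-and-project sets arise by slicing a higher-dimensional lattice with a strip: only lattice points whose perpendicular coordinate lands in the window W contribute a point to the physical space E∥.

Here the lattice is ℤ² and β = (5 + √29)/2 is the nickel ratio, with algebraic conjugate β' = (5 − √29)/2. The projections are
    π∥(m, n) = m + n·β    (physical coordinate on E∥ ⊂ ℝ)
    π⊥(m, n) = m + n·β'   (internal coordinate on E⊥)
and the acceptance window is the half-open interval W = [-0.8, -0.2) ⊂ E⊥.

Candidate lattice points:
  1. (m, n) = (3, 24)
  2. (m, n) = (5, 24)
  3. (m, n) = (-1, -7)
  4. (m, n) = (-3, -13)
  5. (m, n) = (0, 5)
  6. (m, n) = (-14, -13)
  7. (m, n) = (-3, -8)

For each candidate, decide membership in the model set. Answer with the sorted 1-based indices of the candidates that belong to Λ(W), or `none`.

Numerically β ≈ 5.1926 and β' = −1/β ≈ -0.1926.
[1] lift (3,24): star map gives -1.6220; window check -0.8 ≤ -1.6220 < -0.2 is false → out
[2] lift (5,24): star map gives 0.3780; window check -0.8 ≤ 0.3780 < -0.2 is false → out
[3] lift (-1,-7): star map gives 0.3481; window check -0.8 ≤ 0.3481 < -0.2 is false → out
[4] lift (-3,-13): star map gives -0.4964; window check -0.8 ≤ -0.4964 < -0.2 is true → IN Λ
[5] lift (0,5): star map gives -0.9629; window check -0.8 ≤ -0.9629 < -0.2 is false → out
[6] lift (-14,-13): star map gives -11.4964; window check -0.8 ≤ -11.4964 < -0.2 is false → out
[7] lift (-3,-8): star map gives -1.4593; window check -0.8 ≤ -1.4593 < -0.2 is false → out

4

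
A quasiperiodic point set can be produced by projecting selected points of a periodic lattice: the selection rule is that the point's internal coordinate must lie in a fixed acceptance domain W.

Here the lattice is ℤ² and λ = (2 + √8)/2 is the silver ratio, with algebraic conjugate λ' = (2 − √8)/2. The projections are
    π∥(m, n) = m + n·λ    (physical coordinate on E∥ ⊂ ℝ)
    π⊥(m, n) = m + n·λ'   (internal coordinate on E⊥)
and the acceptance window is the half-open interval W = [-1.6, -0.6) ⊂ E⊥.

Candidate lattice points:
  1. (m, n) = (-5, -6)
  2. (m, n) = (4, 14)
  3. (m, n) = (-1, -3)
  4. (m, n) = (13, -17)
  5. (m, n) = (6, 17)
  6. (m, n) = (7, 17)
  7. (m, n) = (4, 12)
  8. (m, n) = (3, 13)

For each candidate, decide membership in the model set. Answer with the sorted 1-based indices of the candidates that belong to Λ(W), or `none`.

5, 7

λ' = (2−√8)/2 ≈ -0.414214.
#1 (-5,-6): internal coord -5 + (-6)·λ' = -2.514719; -2.514719 ∉ [-1.6, -0.6) → out
#2 (4,14): internal coord 4 + (14)·λ' = -1.798990; -1.798990 ∉ [-1.6, -0.6) → out
#3 (-1,-3): internal coord -1 + (-3)·λ' = +0.242641; +0.242641 ∉ [-1.6, -0.6) → out
#4 (13,-17): internal coord 13 + (-17)·λ' = +20.041631; +20.041631 ∉ [-1.6, -0.6) → out
#5 (6,17): internal coord 6 + (17)·λ' = -1.041631; -1.041631 ∈ [-1.6, -0.6) → IN Λ
#6 (7,17): internal coord 7 + (17)·λ' = -0.041631; -0.041631 ∉ [-1.6, -0.6) → out
#7 (4,12): internal coord 4 + (12)·λ' = -0.970563; -0.970563 ∈ [-1.6, -0.6) → IN Λ
#8 (3,13): internal coord 3 + (13)·λ' = -2.384776; -2.384776 ∉ [-1.6, -0.6) → out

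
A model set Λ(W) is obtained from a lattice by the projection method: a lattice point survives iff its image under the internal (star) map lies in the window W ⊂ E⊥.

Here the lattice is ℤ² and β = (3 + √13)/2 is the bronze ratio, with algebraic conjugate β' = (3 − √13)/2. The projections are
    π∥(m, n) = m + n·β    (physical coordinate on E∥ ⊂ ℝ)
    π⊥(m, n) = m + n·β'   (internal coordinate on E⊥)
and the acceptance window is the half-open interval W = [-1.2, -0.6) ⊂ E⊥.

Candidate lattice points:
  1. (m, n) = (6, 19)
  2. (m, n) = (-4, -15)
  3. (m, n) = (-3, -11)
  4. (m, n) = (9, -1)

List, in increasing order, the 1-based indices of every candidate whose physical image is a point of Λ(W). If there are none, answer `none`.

β' = (3−√13)/2 ≈ -0.30278.
#1 (6,19): internal coord 6 + (19)·β' = +0.24726; +0.24726 ∉ [-1.2, -0.6) → out
#2 (-4,-15): internal coord -4 + (-15)·β' = +0.54163; +0.54163 ∉ [-1.2, -0.6) → out
#3 (-3,-11): internal coord -3 + (-11)·β' = +0.33053; +0.33053 ∉ [-1.2, -0.6) → out
#4 (9,-1): internal coord 9 + (-1)·β' = +9.30278; +9.30278 ∉ [-1.2, -0.6) → out

none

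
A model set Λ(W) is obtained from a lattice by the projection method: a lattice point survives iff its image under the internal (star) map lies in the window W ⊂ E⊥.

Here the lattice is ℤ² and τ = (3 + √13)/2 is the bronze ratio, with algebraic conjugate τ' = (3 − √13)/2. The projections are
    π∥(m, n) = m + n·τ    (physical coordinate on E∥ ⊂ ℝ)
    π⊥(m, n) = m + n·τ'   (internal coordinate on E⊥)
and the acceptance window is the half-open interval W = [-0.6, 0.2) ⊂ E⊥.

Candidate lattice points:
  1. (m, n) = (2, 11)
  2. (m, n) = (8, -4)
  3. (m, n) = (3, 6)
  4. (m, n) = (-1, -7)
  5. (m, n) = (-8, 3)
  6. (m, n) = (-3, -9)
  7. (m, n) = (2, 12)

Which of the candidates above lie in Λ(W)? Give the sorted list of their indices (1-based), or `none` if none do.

6

τ' = (3−√13)/2 ≈ -0.302776.
#1 (2,11): internal coord 2 + (11)·τ' = -1.330532; -1.330532 ∉ [-0.6, 0.2) → out
#2 (8,-4): internal coord 8 + (-4)·τ' = +9.211103; +9.211103 ∉ [-0.6, 0.2) → out
#3 (3,6): internal coord 3 + (6)·τ' = +1.183346; +1.183346 ∉ [-0.6, 0.2) → out
#4 (-1,-7): internal coord -1 + (-7)·τ' = +1.119429; +1.119429 ∉ [-0.6, 0.2) → out
#5 (-8,3): internal coord -8 + (3)·τ' = -8.908327; -8.908327 ∉ [-0.6, 0.2) → out
#6 (-3,-9): internal coord -3 + (-9)·τ' = -0.275019; -0.275019 ∈ [-0.6, 0.2) → IN Λ
#7 (2,12): internal coord 2 + (12)·τ' = -1.633308; -1.633308 ∉ [-0.6, 0.2) → out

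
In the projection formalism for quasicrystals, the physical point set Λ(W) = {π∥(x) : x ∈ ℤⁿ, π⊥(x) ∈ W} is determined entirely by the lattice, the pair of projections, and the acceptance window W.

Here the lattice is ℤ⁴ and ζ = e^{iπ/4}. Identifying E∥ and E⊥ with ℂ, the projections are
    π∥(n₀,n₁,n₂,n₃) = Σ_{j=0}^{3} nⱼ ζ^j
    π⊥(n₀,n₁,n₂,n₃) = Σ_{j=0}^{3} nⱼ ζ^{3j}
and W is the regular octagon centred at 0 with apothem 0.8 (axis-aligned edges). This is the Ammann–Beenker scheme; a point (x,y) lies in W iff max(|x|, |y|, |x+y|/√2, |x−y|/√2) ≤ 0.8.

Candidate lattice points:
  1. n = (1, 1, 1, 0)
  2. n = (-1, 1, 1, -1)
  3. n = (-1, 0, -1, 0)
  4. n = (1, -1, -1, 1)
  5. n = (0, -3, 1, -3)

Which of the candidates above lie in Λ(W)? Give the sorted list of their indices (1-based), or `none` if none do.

With ζ = e^{iπ/4} the internal vectors are ζ^0,ζ^3,ζ^6,ζ^9.
candidate 1: n = (1, 1, 1, 0) → π⊥ ≈ (+0.2929, -0.2929); max(|x|,|y|,|x±y|/√2) = 0.4142 ≤ 0.8 ⇒ ∈ W
candidate 2: n = (-1, 1, 1, -1) → π⊥ ≈ (-2.4142, -1.0000); max(|x|,|y|,|x±y|/√2) = 2.4142 > 0.8 ⇒ ∉ W
candidate 3: n = (-1, 0, -1, 0) → π⊥ ≈ (-1.0000, +1.0000); max(|x|,|y|,|x±y|/√2) = 1.4142 > 0.8 ⇒ ∉ W
candidate 4: n = (1, -1, -1, 1) → π⊥ ≈ (+2.4142, +1.0000); max(|x|,|y|,|x±y|/√2) = 2.4142 > 0.8 ⇒ ∉ W
candidate 5: n = (0, -3, 1, -3) → π⊥ ≈ (+0.0000, -5.2426); max(|x|,|y|,|x±y|/√2) = 5.2426 > 0.8 ⇒ ∉ W

1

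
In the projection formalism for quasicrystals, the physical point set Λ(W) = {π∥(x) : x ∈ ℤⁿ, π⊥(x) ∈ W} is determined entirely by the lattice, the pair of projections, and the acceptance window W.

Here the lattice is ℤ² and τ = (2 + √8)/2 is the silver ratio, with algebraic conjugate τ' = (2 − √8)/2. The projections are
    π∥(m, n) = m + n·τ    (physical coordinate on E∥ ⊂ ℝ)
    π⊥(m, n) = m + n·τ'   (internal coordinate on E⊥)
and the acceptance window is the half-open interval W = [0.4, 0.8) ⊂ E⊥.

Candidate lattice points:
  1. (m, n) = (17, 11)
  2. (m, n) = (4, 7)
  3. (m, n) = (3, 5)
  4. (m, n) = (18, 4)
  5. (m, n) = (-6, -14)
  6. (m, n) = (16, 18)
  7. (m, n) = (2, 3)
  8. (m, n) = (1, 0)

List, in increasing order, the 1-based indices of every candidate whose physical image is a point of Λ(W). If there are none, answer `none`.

Compute τ' = (2−√8)/2 = -0.4142, so π⊥(m,n) = m -0.4142·n.
#1 (17,11): internal coord 17 + (11)·τ' = +12.4437; +12.4437 ∉ [0.4, 0.8) → out
#2 (4,7): internal coord 4 + (7)·τ' = +1.1005; +1.1005 ∉ [0.4, 0.8) → out
#3 (3,5): internal coord 3 + (5)·τ' = +0.9289; +0.9289 ∉ [0.4, 0.8) → out
#4 (18,4): internal coord 18 + (4)·τ' = +16.3431; +16.3431 ∉ [0.4, 0.8) → out
#5 (-6,-14): internal coord -6 + (-14)·τ' = -0.2010; -0.2010 ∉ [0.4, 0.8) → out
#6 (16,18): internal coord 16 + (18)·τ' = +8.5442; +8.5442 ∉ [0.4, 0.8) → out
#7 (2,3): internal coord 2 + (3)·τ' = +0.7574; +0.7574 ∈ [0.4, 0.8) → IN Λ
#8 (1,0): internal coord 1 + (0)·τ' = +1.0000; +1.0000 ∉ [0.4, 0.8) → out

7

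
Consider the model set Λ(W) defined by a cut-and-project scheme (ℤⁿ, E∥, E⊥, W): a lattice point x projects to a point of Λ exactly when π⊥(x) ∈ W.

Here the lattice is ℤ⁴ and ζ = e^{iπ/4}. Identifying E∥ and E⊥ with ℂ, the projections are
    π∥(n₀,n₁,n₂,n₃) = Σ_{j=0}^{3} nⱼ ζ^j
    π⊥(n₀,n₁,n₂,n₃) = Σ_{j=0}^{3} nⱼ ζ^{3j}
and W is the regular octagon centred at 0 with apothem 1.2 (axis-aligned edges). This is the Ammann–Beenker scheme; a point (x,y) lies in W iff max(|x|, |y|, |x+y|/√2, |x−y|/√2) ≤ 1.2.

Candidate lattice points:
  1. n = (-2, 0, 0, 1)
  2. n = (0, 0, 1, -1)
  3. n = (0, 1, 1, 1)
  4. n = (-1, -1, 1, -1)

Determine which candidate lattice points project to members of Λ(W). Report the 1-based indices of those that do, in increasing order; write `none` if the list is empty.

With ζ = e^{iπ/4} the internal vectors are ζ^0,ζ^3,ζ^6,ζ^9.
candidate 1: n = (-2, 0, 0, 1) → π⊥ ≈ (-1.29289, +0.70711); max(|x|,|y|,|x±y|/√2) = 1.41421 > 1.2 ⇒ ∉ W
candidate 2: n = (0, 0, 1, -1) → π⊥ ≈ (-0.70711, -1.70711); max(|x|,|y|,|x±y|/√2) = 1.70711 > 1.2 ⇒ ∉ W
candidate 3: n = (0, 1, 1, 1) → π⊥ ≈ (+0.00000, +0.41421); max(|x|,|y|,|x±y|/√2) = 0.41421 ≤ 1.2 ⇒ ∈ W
candidate 4: n = (-1, -1, 1, -1) → π⊥ ≈ (-1.00000, -2.41421); max(|x|,|y|,|x±y|/√2) = 2.41421 > 1.2 ⇒ ∉ W

3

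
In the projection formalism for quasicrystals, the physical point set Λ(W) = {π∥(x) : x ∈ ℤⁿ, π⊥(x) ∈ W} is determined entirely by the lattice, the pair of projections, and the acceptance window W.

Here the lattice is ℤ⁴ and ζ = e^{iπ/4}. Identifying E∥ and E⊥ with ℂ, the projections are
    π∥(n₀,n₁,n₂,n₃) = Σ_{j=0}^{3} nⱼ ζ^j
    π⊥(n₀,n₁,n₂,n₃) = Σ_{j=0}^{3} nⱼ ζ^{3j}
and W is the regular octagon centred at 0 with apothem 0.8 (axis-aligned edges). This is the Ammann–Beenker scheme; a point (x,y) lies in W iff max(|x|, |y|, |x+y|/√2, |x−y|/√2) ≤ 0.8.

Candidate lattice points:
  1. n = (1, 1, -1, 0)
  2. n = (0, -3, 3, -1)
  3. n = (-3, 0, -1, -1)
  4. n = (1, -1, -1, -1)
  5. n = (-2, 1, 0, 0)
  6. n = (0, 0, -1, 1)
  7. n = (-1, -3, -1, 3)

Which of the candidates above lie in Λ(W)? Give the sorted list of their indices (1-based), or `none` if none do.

none

π⊥(n) = n₀ + n₁ζ³ + n₂ζ⁶ + n₃ζ⁹ where ζ = e^{iπ/4}.
#1 (1, 1, -1, 0): internal (0.292893, 1.707107); octagon support 1.707107 vs apothem 0.8 → ∉ W
#2 (0, -3, 3, -1): internal (1.414214, -5.828427); octagon support 5.828427 vs apothem 0.8 → ∉ W
#3 (-3, 0, -1, -1): internal (-3.707107, 0.292893); octagon support 3.707107 vs apothem 0.8 → ∉ W
#4 (1, -1, -1, -1): internal (1.000000, -0.414214); octagon support 1.000000 vs apothem 0.8 → ∉ W
#5 (-2, 1, 0, 0): internal (-2.707107, 0.707107); octagon support 2.707107 vs apothem 0.8 → ∉ W
#6 (0, 0, -1, 1): internal (0.707107, 1.707107); octagon support 1.707107 vs apothem 0.8 → ∉ W
#7 (-1, -3, -1, 3): internal (3.242641, 1.000000); octagon support 3.242641 vs apothem 0.8 → ∉ W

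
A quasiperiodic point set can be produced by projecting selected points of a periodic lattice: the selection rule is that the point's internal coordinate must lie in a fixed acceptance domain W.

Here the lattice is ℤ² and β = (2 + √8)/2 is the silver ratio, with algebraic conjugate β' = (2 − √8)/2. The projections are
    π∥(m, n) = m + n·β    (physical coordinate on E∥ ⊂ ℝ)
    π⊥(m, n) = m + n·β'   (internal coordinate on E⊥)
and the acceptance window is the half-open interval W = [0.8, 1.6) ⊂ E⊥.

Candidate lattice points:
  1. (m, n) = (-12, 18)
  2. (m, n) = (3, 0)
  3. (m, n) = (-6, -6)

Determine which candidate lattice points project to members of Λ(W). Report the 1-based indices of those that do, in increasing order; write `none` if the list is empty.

β' = (2−√8)/2 ≈ -0.4142.
candidate 1: (m,n)=(-12,18) → π∥ = -12+18·β ≈ 31.4558, π⊥ = -12+18·β' ≈ -19.4558 ∉ [0.8, 1.6) ⇒ out
candidate 2: (m,n)=(3,0) → π∥ = 3+0·β ≈ 3.0000, π⊥ = 3+0·β' ≈ 3.0000 ∉ [0.8, 1.6) ⇒ out
candidate 3: (m,n)=(-6,-6) → π∥ = -6-6·β ≈ -20.4853, π⊥ = -6-6·β' ≈ -3.5147 ∉ [0.8, 1.6) ⇒ out

none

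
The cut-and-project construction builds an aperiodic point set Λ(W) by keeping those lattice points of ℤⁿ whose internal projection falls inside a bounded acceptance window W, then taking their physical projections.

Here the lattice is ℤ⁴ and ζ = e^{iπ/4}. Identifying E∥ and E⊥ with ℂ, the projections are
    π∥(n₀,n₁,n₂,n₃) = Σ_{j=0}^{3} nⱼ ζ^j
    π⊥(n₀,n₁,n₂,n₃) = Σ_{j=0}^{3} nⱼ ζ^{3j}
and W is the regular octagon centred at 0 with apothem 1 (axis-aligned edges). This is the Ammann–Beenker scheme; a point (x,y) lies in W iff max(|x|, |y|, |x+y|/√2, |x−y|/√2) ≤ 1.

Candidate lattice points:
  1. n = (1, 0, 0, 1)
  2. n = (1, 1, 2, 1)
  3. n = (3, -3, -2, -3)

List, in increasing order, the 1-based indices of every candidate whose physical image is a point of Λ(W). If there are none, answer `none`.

Internal map: ζ^{3j} for j=0..3 gives (1,0), (−√2/2,√2/2), (0,−1), (√2/2,√2/2).
candidate 1: n = (1, 0, 0, 1) → π⊥ ≈ (+1.70711, +0.70711); max(|x|,|y|,|x±y|/√2) = 1.70711 > 1 ⇒ ∉ W
candidate 2: n = (1, 1, 2, 1) → π⊥ ≈ (+1.00000, -0.58579); max(|x|,|y|,|x±y|/√2) = 1.12132 > 1 ⇒ ∉ W
candidate 3: n = (3, -3, -2, -3) → π⊥ ≈ (+3.00000, -2.24264); max(|x|,|y|,|x±y|/√2) = 3.70711 > 1 ⇒ ∉ W

none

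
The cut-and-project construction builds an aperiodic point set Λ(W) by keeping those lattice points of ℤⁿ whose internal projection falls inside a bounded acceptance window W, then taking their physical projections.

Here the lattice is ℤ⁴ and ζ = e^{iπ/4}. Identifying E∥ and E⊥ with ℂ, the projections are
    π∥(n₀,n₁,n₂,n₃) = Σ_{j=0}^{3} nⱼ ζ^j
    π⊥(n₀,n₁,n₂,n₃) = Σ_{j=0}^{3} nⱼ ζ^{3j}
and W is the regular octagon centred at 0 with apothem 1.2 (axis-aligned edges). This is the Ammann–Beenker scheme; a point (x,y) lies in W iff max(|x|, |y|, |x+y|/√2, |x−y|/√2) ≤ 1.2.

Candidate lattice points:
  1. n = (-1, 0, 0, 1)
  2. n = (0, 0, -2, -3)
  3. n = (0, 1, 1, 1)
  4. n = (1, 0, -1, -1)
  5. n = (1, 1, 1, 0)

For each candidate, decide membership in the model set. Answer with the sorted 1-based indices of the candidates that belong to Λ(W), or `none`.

1, 3, 4, 5

π⊥(n) = n₀ + n₁ζ³ + n₂ζ⁶ + n₃ζ⁹ where ζ = e^{iπ/4}.
candidate 1: n = (-1, 0, 0, 1) → π⊥ ≈ (-0.292893, +0.707107); max(|x|,|y|,|x±y|/√2) = 0.707107 ≤ 1.2 ⇒ ∈ W
candidate 2: n = (0, 0, -2, -3) → π⊥ ≈ (-2.121320, -0.121320); max(|x|,|y|,|x±y|/√2) = 2.121320 > 1.2 ⇒ ∉ W
candidate 3: n = (0, 1, 1, 1) → π⊥ ≈ (+0.000000, +0.414214); max(|x|,|y|,|x±y|/√2) = 0.414214 ≤ 1.2 ⇒ ∈ W
candidate 4: n = (1, 0, -1, -1) → π⊥ ≈ (+0.292893, +0.292893); max(|x|,|y|,|x±y|/√2) = 0.414214 ≤ 1.2 ⇒ ∈ W
candidate 5: n = (1, 1, 1, 0) → π⊥ ≈ (+0.292893, -0.292893); max(|x|,|y|,|x±y|/√2) = 0.414214 ≤ 1.2 ⇒ ∈ W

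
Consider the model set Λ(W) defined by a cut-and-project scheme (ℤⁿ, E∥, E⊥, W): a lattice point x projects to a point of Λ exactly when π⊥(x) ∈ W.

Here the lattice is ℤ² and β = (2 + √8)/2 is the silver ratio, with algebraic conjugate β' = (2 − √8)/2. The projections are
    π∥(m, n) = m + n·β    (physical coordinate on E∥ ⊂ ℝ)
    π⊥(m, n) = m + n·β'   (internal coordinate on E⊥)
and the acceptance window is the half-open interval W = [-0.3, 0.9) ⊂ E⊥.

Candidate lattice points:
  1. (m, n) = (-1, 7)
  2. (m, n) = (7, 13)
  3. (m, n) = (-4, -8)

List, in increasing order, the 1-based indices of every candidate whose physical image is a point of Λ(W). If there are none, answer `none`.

none

Compute β' = (2−√8)/2 = -0.4142, so π⊥(m,n) = m -0.4142·n.
candidate 1: (m,n)=(-1,7) → π∥ = -1+7·β ≈ 15.8995, π⊥ = -1+7·β' ≈ -3.8995 ∉ [-0.3, 0.9) ⇒ out
candidate 2: (m,n)=(7,13) → π∥ = 7+13·β ≈ 38.3848, π⊥ = 7+13·β' ≈ 1.6152 ∉ [-0.3, 0.9) ⇒ out
candidate 3: (m,n)=(-4,-8) → π∥ = -4-8·β ≈ -23.3137, π⊥ = -4-8·β' ≈ -0.6863 ∉ [-0.3, 0.9) ⇒ out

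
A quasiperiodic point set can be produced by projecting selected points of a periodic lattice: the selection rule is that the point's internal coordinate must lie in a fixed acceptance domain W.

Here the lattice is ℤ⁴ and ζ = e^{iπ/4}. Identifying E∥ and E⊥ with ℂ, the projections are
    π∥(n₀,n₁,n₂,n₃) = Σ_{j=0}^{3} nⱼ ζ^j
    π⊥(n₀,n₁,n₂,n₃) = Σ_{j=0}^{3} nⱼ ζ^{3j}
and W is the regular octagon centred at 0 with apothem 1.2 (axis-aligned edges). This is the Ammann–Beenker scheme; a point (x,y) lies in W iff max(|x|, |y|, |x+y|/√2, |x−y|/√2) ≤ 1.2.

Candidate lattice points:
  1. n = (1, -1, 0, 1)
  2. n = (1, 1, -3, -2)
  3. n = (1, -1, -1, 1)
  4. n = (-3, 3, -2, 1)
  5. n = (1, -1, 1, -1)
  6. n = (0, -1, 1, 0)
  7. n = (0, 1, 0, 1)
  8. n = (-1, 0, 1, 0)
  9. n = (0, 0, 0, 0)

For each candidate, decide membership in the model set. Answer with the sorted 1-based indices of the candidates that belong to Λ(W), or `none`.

9

π⊥(n) = n₀ + n₁ζ³ + n₂ζ⁶ + n₃ζ⁹ where ζ = e^{iπ/4}.
candidate 1: n = (1, -1, 0, 1) → π⊥ ≈ (+2.414214, +0.000000); max(|x|,|y|,|x±y|/√2) = 2.414214 > 1.2 ⇒ ∉ W
candidate 2: n = (1, 1, -3, -2) → π⊥ ≈ (-1.121320, +2.292893); max(|x|,|y|,|x±y|/√2) = 2.414214 > 1.2 ⇒ ∉ W
candidate 3: n = (1, -1, -1, 1) → π⊥ ≈ (+2.414214, +1.000000); max(|x|,|y|,|x±y|/√2) = 2.414214 > 1.2 ⇒ ∉ W
candidate 4: n = (-3, 3, -2, 1) → π⊥ ≈ (-4.414214, +4.828427); max(|x|,|y|,|x±y|/√2) = 6.535534 > 1.2 ⇒ ∉ W
candidate 5: n = (1, -1, 1, -1) → π⊥ ≈ (+1.000000, -2.414214); max(|x|,|y|,|x±y|/√2) = 2.414214 > 1.2 ⇒ ∉ W
candidate 6: n = (0, -1, 1, 0) → π⊥ ≈ (+0.707107, -1.707107); max(|x|,|y|,|x±y|/√2) = 1.707107 > 1.2 ⇒ ∉ W
candidate 7: n = (0, 1, 0, 1) → π⊥ ≈ (+0.000000, +1.414214); max(|x|,|y|,|x±y|/√2) = 1.414214 > 1.2 ⇒ ∉ W
candidate 8: n = (-1, 0, 1, 0) → π⊥ ≈ (-1.000000, -1.000000); max(|x|,|y|,|x±y|/√2) = 1.414214 > 1.2 ⇒ ∉ W
candidate 9: n = (0, 0, 0, 0) → π⊥ ≈ (+0.000000, +0.000000); max(|x|,|y|,|x±y|/√2) = 0.000000 ≤ 1.2 ⇒ ∈ W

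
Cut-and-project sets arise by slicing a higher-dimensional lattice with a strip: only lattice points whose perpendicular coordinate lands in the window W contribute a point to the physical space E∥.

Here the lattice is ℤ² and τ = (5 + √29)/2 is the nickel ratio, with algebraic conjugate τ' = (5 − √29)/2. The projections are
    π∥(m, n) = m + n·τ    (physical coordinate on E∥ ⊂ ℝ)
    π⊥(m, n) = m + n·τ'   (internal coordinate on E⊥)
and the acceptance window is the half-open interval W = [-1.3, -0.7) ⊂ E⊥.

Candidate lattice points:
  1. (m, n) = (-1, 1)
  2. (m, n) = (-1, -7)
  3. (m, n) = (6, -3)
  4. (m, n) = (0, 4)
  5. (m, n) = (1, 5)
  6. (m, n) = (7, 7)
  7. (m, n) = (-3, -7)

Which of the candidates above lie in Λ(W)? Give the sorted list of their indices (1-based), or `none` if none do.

Numerically τ ≈ 5.19258 and τ' = −1/τ ≈ -0.19258.
[1] lift (-1,1): star map gives -1.19258; window check -1.3 ≤ -1.19258 < -0.7 is true → IN Λ
[2] lift (-1,-7): star map gives 0.34808; window check -1.3 ≤ 0.34808 < -0.7 is false → out
[3] lift (6,-3): star map gives 6.57775; window check -1.3 ≤ 6.57775 < -0.7 is false → out
[4] lift (0,4): star map gives -0.77033; window check -1.3 ≤ -0.77033 < -0.7 is true → IN Λ
[5] lift (1,5): star map gives 0.03709; window check -1.3 ≤ 0.03709 < -0.7 is false → out
[6] lift (7,7): star map gives 5.65192; window check -1.3 ≤ 5.65192 < -0.7 is false → out
[7] lift (-3,-7): star map gives -1.65192; window check -1.3 ≤ -1.65192 < -0.7 is false → out

1, 4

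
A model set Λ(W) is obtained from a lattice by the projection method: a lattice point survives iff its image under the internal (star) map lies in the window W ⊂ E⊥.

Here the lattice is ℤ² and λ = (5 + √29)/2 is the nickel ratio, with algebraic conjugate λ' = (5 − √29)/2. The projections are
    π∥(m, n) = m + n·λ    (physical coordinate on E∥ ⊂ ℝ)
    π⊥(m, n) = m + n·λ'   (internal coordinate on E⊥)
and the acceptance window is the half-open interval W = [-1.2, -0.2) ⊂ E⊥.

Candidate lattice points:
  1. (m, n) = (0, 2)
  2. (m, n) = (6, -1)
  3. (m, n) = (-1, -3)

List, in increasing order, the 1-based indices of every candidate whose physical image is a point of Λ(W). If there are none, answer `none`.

λ' = (5−√29)/2 ≈ -0.1926.
candidate 1: (m,n)=(0,2) → π∥ = 0+2·λ ≈ 10.3852, π⊥ = 0+2·λ' ≈ -0.3852 ∈ [-1.2, -0.2) ⇒ IN Λ
candidate 2: (m,n)=(6,-1) → π∥ = 6-1·λ ≈ 0.8074, π⊥ = 6-1·λ' ≈ 6.1926 ∉ [-1.2, -0.2) ⇒ out
candidate 3: (m,n)=(-1,-3) → π∥ = -1-3·λ ≈ -16.5777, π⊥ = -1-3·λ' ≈ -0.4223 ∈ [-1.2, -0.2) ⇒ IN Λ

1, 3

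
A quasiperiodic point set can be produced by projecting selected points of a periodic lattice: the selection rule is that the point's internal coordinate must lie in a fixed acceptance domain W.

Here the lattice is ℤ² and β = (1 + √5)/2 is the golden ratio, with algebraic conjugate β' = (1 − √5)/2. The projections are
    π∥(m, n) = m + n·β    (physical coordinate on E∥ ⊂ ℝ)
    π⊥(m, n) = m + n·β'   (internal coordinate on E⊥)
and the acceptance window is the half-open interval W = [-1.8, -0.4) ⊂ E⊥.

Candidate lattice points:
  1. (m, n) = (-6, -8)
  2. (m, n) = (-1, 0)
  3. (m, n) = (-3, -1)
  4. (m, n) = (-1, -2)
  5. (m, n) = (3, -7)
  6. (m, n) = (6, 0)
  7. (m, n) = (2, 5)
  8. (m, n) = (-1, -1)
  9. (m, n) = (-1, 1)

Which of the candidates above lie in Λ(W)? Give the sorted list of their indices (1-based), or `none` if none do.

1, 2, 7, 9

Compute β' = (1−√5)/2 = -0.61803, so π⊥(m,n) = m -0.61803·n.
candidate 1: (m,n)=(-6,-8) → π∥ = -6-8·β ≈ -18.94427, π⊥ = -6-8·β' ≈ -1.05573 ∈ [-1.8, -0.4) ⇒ IN Λ
candidate 2: (m,n)=(-1,0) → π∥ = -1+0·β ≈ -1.00000, π⊥ = -1+0·β' ≈ -1.00000 ∈ [-1.8, -0.4) ⇒ IN Λ
candidate 3: (m,n)=(-3,-1) → π∥ = -3-1·β ≈ -4.61803, π⊥ = -3-1·β' ≈ -2.38197 ∉ [-1.8, -0.4) ⇒ out
candidate 4: (m,n)=(-1,-2) → π∥ = -1-2·β ≈ -4.23607, π⊥ = -1-2·β' ≈ 0.23607 ∉ [-1.8, -0.4) ⇒ out
candidate 5: (m,n)=(3,-7) → π∥ = 3-7·β ≈ -8.32624, π⊥ = 3-7·β' ≈ 7.32624 ∉ [-1.8, -0.4) ⇒ out
candidate 6: (m,n)=(6,0) → π∥ = 6+0·β ≈ 6.00000, π⊥ = 6+0·β' ≈ 6.00000 ∉ [-1.8, -0.4) ⇒ out
candidate 7: (m,n)=(2,5) → π∥ = 2+5·β ≈ 10.09017, π⊥ = 2+5·β' ≈ -1.09017 ∈ [-1.8, -0.4) ⇒ IN Λ
candidate 8: (m,n)=(-1,-1) → π∥ = -1-1·β ≈ -2.61803, π⊥ = -1-1·β' ≈ -0.38197 ∉ [-1.8, -0.4) ⇒ out
candidate 9: (m,n)=(-1,1) → π∥ = -1+1·β ≈ 0.61803, π⊥ = -1+1·β' ≈ -1.61803 ∈ [-1.8, -0.4) ⇒ IN Λ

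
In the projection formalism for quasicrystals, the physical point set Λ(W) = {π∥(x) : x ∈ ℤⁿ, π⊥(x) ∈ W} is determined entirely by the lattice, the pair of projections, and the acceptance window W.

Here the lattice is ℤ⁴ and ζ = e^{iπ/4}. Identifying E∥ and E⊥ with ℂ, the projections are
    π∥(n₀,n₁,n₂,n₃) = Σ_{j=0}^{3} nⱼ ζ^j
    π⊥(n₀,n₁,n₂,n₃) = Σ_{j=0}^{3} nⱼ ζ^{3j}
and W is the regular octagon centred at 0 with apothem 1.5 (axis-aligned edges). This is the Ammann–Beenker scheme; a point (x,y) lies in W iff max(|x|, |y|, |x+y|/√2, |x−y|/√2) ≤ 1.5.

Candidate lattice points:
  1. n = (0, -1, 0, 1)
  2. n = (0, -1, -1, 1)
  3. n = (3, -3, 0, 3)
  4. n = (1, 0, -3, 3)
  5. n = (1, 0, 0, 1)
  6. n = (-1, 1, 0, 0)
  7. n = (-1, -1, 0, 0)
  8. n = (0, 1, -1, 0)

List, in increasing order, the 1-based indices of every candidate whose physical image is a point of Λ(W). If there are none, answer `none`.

Internal map: ζ^{3j} for j=0..3 gives (1,0), (−√2/2,√2/2), (0,−1), (√2/2,√2/2).
#1 (0, -1, 0, 1): internal (1.41421, 0.00000); octagon support 1.41421 vs apothem 1.5 → ∈ W
#2 (0, -1, -1, 1): internal (1.41421, 1.00000); octagon support 1.70711 vs apothem 1.5 → ∉ W
#3 (3, -3, 0, 3): internal (7.24264, 0.00000); octagon support 7.24264 vs apothem 1.5 → ∉ W
#4 (1, 0, -3, 3): internal (3.12132, 5.12132); octagon support 5.82843 vs apothem 1.5 → ∉ W
#5 (1, 0, 0, 1): internal (1.70711, 0.70711); octagon support 1.70711 vs apothem 1.5 → ∉ W
#6 (-1, 1, 0, 0): internal (-1.70711, 0.70711); octagon support 1.70711 vs apothem 1.5 → ∉ W
#7 (-1, -1, 0, 0): internal (-0.29289, -0.70711); octagon support 0.70711 vs apothem 1.5 → ∈ W
#8 (0, 1, -1, 0): internal (-0.70711, 1.70711); octagon support 1.70711 vs apothem 1.5 → ∉ W

1, 7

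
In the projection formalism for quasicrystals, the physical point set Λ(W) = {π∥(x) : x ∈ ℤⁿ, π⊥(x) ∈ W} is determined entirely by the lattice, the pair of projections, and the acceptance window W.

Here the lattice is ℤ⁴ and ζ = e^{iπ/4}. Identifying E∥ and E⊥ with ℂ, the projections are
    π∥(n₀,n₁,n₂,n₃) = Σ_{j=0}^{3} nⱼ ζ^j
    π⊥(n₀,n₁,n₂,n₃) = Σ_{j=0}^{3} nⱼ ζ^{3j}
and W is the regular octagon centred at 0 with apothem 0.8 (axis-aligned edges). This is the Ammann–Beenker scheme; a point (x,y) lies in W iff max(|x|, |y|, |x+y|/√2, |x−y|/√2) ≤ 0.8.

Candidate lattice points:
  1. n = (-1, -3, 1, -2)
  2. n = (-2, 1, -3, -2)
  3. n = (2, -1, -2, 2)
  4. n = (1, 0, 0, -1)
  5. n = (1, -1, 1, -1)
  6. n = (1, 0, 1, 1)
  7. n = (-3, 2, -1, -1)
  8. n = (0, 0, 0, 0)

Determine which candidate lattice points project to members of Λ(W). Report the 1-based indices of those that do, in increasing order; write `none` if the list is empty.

4, 8

With ζ = e^{iπ/4} the internal vectors are ζ^0,ζ^3,ζ^6,ζ^9.
#1 (-1, -3, 1, -2): internal (-0.292893, -4.535534); octagon support 4.535534 vs apothem 0.8 → ∉ W
#2 (-2, 1, -3, -2): internal (-4.121320, 2.292893); octagon support 4.535534 vs apothem 0.8 → ∉ W
#3 (2, -1, -2, 2): internal (4.121320, 2.707107); octagon support 4.828427 vs apothem 0.8 → ∉ W
#4 (1, 0, 0, -1): internal (0.292893, -0.707107); octagon support 0.707107 vs apothem 0.8 → ∈ W
#5 (1, -1, 1, -1): internal (1.000000, -2.414214); octagon support 2.414214 vs apothem 0.8 → ∉ W
#6 (1, 0, 1, 1): internal (1.707107, -0.292893); octagon support 1.707107 vs apothem 0.8 → ∉ W
#7 (-3, 2, -1, -1): internal (-5.121320, 1.707107); octagon support 5.121320 vs apothem 0.8 → ∉ W
#8 (0, 0, 0, 0): internal (0.000000, 0.000000); octagon support 0.000000 vs apothem 0.8 → ∈ W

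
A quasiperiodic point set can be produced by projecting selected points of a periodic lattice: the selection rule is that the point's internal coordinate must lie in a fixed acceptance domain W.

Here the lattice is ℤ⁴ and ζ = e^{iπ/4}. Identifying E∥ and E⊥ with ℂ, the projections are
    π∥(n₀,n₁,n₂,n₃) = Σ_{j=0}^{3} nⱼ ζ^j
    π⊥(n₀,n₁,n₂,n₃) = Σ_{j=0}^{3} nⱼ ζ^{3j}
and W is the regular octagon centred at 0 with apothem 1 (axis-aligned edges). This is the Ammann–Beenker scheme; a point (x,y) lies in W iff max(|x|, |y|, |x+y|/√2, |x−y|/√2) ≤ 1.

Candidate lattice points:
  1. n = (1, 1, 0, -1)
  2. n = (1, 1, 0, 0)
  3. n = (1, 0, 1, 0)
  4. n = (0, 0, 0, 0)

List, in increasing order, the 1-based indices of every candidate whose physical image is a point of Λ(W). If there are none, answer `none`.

1, 2, 4

Internal map: ζ^{3j} for j=0..3 gives (1,0), (−√2/2,√2/2), (0,−1), (√2/2,√2/2).
candidate 1: n = (1, 1, 0, -1) → π⊥ ≈ (-0.41421, +0.00000); max(|x|,|y|,|x±y|/√2) = 0.41421 ≤ 1 ⇒ ∈ W
candidate 2: n = (1, 1, 0, 0) → π⊥ ≈ (+0.29289, +0.70711); max(|x|,|y|,|x±y|/√2) = 0.70711 ≤ 1 ⇒ ∈ W
candidate 3: n = (1, 0, 1, 0) → π⊥ ≈ (+1.00000, -1.00000); max(|x|,|y|,|x±y|/√2) = 1.41421 > 1 ⇒ ∉ W
candidate 4: n = (0, 0, 0, 0) → π⊥ ≈ (+0.00000, +0.00000); max(|x|,|y|,|x±y|/√2) = 0.00000 ≤ 1 ⇒ ∈ W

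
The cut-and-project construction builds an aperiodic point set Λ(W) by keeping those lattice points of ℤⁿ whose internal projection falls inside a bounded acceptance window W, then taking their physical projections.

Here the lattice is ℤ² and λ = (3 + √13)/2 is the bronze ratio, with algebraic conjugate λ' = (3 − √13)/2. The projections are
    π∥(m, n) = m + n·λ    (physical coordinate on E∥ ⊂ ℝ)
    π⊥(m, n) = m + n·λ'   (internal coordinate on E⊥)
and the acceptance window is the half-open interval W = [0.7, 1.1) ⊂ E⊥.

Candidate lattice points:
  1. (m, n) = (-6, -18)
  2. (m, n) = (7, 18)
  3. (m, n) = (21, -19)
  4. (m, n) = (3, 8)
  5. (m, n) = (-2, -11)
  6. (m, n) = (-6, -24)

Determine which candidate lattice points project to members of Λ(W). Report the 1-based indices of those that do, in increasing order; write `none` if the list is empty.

Compute λ' = (3−√13)/2 = -0.30278, so π⊥(m,n) = m -0.30278·n.
#1 (-6,-18): internal coord -6 + (-18)·λ' = -0.55004; -0.55004 ∉ [0.7, 1.1) → out
#2 (7,18): internal coord 7 + (18)·λ' = +1.55004; +1.55004 ∉ [0.7, 1.1) → out
#3 (21,-19): internal coord 21 + (-19)·λ' = +26.75274; +26.75274 ∉ [0.7, 1.1) → out
#4 (3,8): internal coord 3 + (8)·λ' = +0.57779; +0.57779 ∉ [0.7, 1.1) → out
#5 (-2,-11): internal coord -2 + (-11)·λ' = +1.33053; +1.33053 ∉ [0.7, 1.1) → out
#6 (-6,-24): internal coord -6 + (-24)·λ' = +1.26662; +1.26662 ∉ [0.7, 1.1) → out

none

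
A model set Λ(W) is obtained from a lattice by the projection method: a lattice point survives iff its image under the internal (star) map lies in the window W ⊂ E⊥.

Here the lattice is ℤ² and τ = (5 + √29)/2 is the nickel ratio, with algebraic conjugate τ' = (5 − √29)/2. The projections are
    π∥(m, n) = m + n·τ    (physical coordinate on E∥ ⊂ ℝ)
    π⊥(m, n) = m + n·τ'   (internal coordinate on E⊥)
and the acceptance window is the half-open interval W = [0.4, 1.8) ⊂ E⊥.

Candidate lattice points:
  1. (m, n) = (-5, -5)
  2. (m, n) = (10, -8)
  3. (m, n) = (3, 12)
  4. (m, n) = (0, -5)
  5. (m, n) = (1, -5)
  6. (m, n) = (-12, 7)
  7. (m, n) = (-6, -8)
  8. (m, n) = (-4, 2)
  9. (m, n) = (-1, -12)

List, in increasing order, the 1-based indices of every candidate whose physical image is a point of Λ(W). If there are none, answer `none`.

3, 4, 9

τ' = (5−√29)/2 ≈ -0.19258.
candidate 1: (m,n)=(-5,-5) → π∥ = -5-5·τ ≈ -30.96291, π⊥ = -5-5·τ' ≈ -4.03709 ∉ [0.4, 1.8) ⇒ out
candidate 2: (m,n)=(10,-8) → π∥ = 10-8·τ ≈ -31.54066, π⊥ = 10-8·τ' ≈ 11.54066 ∉ [0.4, 1.8) ⇒ out
candidate 3: (m,n)=(3,12) → π∥ = 3+12·τ ≈ 65.31099, π⊥ = 3+12·τ' ≈ 0.68901 ∈ [0.4, 1.8) ⇒ IN Λ
candidate 4: (m,n)=(0,-5) → π∥ = 0-5·τ ≈ -25.96291, π⊥ = 0-5·τ' ≈ 0.96291 ∈ [0.4, 1.8) ⇒ IN Λ
candidate 5: (m,n)=(1,-5) → π∥ = 1-5·τ ≈ -24.96291, π⊥ = 1-5·τ' ≈ 1.96291 ∉ [0.4, 1.8) ⇒ out
candidate 6: (m,n)=(-12,7) → π∥ = -12+7·τ ≈ 24.34808, π⊥ = -12+7·τ' ≈ -13.34808 ∉ [0.4, 1.8) ⇒ out
candidate 7: (m,n)=(-6,-8) → π∥ = -6-8·τ ≈ -47.54066, π⊥ = -6-8·τ' ≈ -4.45934 ∉ [0.4, 1.8) ⇒ out
candidate 8: (m,n)=(-4,2) → π∥ = -4+2·τ ≈ 6.38516, π⊥ = -4+2·τ' ≈ -4.38516 ∉ [0.4, 1.8) ⇒ out
candidate 9: (m,n)=(-1,-12) → π∥ = -1-12·τ ≈ -63.31099, π⊥ = -1-12·τ' ≈ 1.31099 ∈ [0.4, 1.8) ⇒ IN Λ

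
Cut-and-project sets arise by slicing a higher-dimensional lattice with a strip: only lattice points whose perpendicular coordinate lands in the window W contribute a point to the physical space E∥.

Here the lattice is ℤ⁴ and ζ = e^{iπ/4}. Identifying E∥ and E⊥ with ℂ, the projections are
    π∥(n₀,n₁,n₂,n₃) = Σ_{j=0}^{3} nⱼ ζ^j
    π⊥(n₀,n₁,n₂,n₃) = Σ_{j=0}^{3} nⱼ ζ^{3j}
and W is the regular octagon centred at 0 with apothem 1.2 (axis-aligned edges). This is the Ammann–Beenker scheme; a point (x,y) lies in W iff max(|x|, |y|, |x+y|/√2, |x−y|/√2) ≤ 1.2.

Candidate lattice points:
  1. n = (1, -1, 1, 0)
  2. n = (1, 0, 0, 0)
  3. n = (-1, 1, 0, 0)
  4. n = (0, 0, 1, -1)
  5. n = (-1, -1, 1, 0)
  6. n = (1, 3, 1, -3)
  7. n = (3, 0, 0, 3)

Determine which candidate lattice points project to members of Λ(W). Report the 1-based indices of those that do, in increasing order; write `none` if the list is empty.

2

π⊥(n) = n₀ + n₁ζ³ + n₂ζ⁶ + n₃ζ⁹ where ζ = e^{iπ/4}.
candidate 1: n = (1, -1, 1, 0) → π⊥ ≈ (+1.707107, -1.707107); max(|x|,|y|,|x±y|/√2) = 2.414214 > 1.2 ⇒ ∉ W
candidate 2: n = (1, 0, 0, 0) → π⊥ ≈ (+1.000000, +0.000000); max(|x|,|y|,|x±y|/√2) = 1.000000 ≤ 1.2 ⇒ ∈ W
candidate 3: n = (-1, 1, 0, 0) → π⊥ ≈ (-1.707107, +0.707107); max(|x|,|y|,|x±y|/√2) = 1.707107 > 1.2 ⇒ ∉ W
candidate 4: n = (0, 0, 1, -1) → π⊥ ≈ (-0.707107, -1.707107); max(|x|,|y|,|x±y|/√2) = 1.707107 > 1.2 ⇒ ∉ W
candidate 5: n = (-1, -1, 1, 0) → π⊥ ≈ (-0.292893, -1.707107); max(|x|,|y|,|x±y|/√2) = 1.707107 > 1.2 ⇒ ∉ W
candidate 6: n = (1, 3, 1, -3) → π⊥ ≈ (-3.242641, -1.000000); max(|x|,|y|,|x±y|/√2) = 3.242641 > 1.2 ⇒ ∉ W
candidate 7: n = (3, 0, 0, 3) → π⊥ ≈ (+5.121320, +2.121320); max(|x|,|y|,|x±y|/√2) = 5.121320 > 1.2 ⇒ ∉ W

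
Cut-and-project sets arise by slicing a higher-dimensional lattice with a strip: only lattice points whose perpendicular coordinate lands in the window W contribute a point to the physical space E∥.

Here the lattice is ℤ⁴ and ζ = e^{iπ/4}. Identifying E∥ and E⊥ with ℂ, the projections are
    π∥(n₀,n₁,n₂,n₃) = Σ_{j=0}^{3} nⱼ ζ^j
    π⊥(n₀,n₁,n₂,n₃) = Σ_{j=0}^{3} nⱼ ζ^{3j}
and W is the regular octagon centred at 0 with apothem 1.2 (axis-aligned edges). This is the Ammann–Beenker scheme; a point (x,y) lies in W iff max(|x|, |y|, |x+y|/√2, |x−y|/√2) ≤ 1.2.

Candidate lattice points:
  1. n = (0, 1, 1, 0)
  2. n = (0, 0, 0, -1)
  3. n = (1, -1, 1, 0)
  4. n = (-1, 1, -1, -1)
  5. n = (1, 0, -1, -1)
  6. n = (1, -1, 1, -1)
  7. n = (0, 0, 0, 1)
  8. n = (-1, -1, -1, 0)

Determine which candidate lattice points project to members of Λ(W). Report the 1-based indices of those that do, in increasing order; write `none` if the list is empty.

π⊥(n) = n₀ + n₁ζ³ + n₂ζ⁶ + n₃ζ⁹ where ζ = e^{iπ/4}.
#1 (0, 1, 1, 0): internal (-0.70711, -0.29289); octagon support 0.70711 vs apothem 1.2 → ∈ W
#2 (0, 0, 0, -1): internal (-0.70711, -0.70711); octagon support 1.00000 vs apothem 1.2 → ∈ W
#3 (1, -1, 1, 0): internal (1.70711, -1.70711); octagon support 2.41421 vs apothem 1.2 → ∉ W
#4 (-1, 1, -1, -1): internal (-2.41421, 1.00000); octagon support 2.41421 vs apothem 1.2 → ∉ W
#5 (1, 0, -1, -1): internal (0.29289, 0.29289); octagon support 0.41421 vs apothem 1.2 → ∈ W
#6 (1, -1, 1, -1): internal (1.00000, -2.41421); octagon support 2.41421 vs apothem 1.2 → ∉ W
#7 (0, 0, 0, 1): internal (0.70711, 0.70711); octagon support 1.00000 vs apothem 1.2 → ∈ W
#8 (-1, -1, -1, 0): internal (-0.29289, 0.29289); octagon support 0.41421 vs apothem 1.2 → ∈ W

1, 2, 5, 7, 8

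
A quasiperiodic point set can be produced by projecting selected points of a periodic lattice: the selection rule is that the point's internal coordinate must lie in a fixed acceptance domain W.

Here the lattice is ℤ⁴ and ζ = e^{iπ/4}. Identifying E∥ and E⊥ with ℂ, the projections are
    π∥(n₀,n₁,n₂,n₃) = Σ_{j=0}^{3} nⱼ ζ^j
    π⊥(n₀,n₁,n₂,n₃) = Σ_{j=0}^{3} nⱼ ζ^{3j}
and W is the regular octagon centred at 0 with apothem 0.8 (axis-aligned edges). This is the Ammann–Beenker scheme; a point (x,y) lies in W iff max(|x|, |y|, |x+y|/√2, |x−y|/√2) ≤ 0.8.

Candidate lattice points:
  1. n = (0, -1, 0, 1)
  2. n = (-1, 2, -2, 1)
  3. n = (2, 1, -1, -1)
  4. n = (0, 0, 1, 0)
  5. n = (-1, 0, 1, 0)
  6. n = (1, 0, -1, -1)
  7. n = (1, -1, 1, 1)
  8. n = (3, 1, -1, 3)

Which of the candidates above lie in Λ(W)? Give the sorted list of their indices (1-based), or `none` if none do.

6

π⊥(n) = n₀ + n₁ζ³ + n₂ζ⁶ + n₃ζ⁹ where ζ = e^{iπ/4}.
candidate 1: n = (0, -1, 0, 1) → π⊥ ≈ (+1.4142, +0.0000); max(|x|,|y|,|x±y|/√2) = 1.4142 > 0.8 ⇒ ∉ W
candidate 2: n = (-1, 2, -2, 1) → π⊥ ≈ (-1.7071, +4.1213); max(|x|,|y|,|x±y|/√2) = 4.1213 > 0.8 ⇒ ∉ W
candidate 3: n = (2, 1, -1, -1) → π⊥ ≈ (+0.5858, +1.0000); max(|x|,|y|,|x±y|/√2) = 1.1213 > 0.8 ⇒ ∉ W
candidate 4: n = (0, 0, 1, 0) → π⊥ ≈ (+0.0000, -1.0000); max(|x|,|y|,|x±y|/√2) = 1.0000 > 0.8 ⇒ ∉ W
candidate 5: n = (-1, 0, 1, 0) → π⊥ ≈ (-1.0000, -1.0000); max(|x|,|y|,|x±y|/√2) = 1.4142 > 0.8 ⇒ ∉ W
candidate 6: n = (1, 0, -1, -1) → π⊥ ≈ (+0.2929, +0.2929); max(|x|,|y|,|x±y|/√2) = 0.4142 ≤ 0.8 ⇒ ∈ W
candidate 7: n = (1, -1, 1, 1) → π⊥ ≈ (+2.4142, -1.0000); max(|x|,|y|,|x±y|/√2) = 2.4142 > 0.8 ⇒ ∉ W
candidate 8: n = (3, 1, -1, 3) → π⊥ ≈ (+4.4142, +3.8284); max(|x|,|y|,|x±y|/√2) = 5.8284 > 0.8 ⇒ ∉ W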